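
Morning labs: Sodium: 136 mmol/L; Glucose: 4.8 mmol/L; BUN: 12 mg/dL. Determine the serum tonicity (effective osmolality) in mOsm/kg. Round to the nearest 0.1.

Effective osmolality excludes urea (freely permeant across cell membranes):
2·Na + glucose
= 2·136 + 4.8
= 272 + 4.8
= 276.8 mOsm/kg

276.8 mOsm/kg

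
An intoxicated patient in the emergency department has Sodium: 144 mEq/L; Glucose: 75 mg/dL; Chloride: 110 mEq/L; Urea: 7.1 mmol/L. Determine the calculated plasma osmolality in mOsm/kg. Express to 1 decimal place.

299.3 mOsm/kg

Calculated osmolality = 2·Na + glucose/18 + urea
= 2·144 + 75/18 + 7.1
= 288 + 4.17 + 7.10
= 299.27 mOsm/kg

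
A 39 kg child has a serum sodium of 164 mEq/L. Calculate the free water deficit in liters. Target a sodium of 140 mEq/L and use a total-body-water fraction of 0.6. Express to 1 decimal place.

TBW = 0.6 · 39 = 23.4 L
Free water deficit = TBW · (Na/140 − 1)
= 23.4 · (164/140 − 1)
= 23.4 · 0.1714
= 4.01 L

4.0 L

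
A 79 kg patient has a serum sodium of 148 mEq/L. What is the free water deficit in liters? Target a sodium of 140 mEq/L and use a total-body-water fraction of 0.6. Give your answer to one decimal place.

TBW = 0.6 · 79 = 47.4 L
Free water deficit = TBW · (Na/140 − 1)
= 47.4 · (148/140 − 1)
= 47.4 · 0.0571
= 2.71 L

2.7 L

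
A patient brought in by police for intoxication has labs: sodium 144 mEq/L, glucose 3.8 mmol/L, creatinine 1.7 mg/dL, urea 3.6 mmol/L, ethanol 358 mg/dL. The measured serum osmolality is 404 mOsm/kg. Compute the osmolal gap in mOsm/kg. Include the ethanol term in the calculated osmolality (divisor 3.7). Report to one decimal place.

11.8 mOsm/kg

Calculated osmolality = 2·Na + glucose + urea + ethanol/3.7
= 2·144 + 3.8 + 3.6 + 358/3.7
= 288 + 3.80 + 3.60 + 96.76
= 392.16 mOsm/kg ≈ 392.2 mOsm/kg
Osmolar gap = measured − calculated = 404 − 392.2 = 11.8 mOsm/kg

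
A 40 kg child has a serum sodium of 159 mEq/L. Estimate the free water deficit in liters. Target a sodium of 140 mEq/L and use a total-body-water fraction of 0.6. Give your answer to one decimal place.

TBW = 0.6 · 40 = 24 L
Free water deficit = TBW · (Na/140 − 1)
= 24 · (159/140 − 1)
= 24 · 0.1357
= 3.26 L

3.3 L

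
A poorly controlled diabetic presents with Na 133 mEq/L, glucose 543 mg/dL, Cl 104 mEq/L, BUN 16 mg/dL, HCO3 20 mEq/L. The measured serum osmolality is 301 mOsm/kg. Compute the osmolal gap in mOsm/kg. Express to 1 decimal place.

-0.9 mOsm/kg

Calculated osmolality = 2·Na + glucose/18 + BUN/2.8
= 2·133 + 543/18 + 16/2.8
= 266 + 30.17 + 5.71
= 301.88 mOsm/kg ≈ 301.9 mOsm/kg
Osmolar gap = measured − calculated = 301 − 301.9 = -0.9 mOsm/kg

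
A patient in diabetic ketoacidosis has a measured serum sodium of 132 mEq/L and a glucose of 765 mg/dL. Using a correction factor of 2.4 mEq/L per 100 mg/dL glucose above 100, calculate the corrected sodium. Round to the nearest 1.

Corrected Na = measured Na + 2.4 · (glucose − 100)/100
= 132 + 2.4 · (765 − 100)/100
= 132 + 16
= 148 mEq/L

148 mEq/L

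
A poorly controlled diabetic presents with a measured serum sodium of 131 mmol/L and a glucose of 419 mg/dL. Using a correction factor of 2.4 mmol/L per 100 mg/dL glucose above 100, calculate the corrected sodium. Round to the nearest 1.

Corrected Na = measured Na + 2.4 · (glucose − 100)/100
= 131 + 2.4 · (419 − 100)/100
= 131 + 7.7
= 138.7 mmol/L

139 mmol/L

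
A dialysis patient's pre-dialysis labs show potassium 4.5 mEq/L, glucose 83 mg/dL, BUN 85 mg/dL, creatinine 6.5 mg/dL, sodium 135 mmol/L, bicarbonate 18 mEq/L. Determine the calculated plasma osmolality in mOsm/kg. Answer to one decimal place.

Calculated osmolality = 2·Na + glucose/18 + BUN/2.8
= 2·135 + 83/18 + 85/2.8
= 270 + 4.61 + 30.36
= 304.97 mOsm/kg

305.0 mOsm/kg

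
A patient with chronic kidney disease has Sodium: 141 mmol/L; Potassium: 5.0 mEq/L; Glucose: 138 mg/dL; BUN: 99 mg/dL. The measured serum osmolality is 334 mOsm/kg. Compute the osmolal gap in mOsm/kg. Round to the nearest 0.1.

Calculated osmolality = 2·Na + glucose/18 + BUN/2.8
= 2·141 + 138/18 + 99/2.8
= 282 + 7.67 + 35.36
= 325.03 mOsm/kg ≈ 325.0 mOsm/kg
Osmolar gap = measured − calculated = 334 − 325.0 = 9.0 mOsm/kg

9.0 mOsm/kg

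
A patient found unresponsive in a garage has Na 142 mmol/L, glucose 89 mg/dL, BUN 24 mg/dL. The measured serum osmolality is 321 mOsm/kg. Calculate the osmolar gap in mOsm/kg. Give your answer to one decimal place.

23.5 mOsm/kg

Calculated osmolality = 2·Na + glucose/18 + BUN/2.8
= 2·142 + 89/18 + 24/2.8
= 284 + 4.94 + 8.57
= 297.51 mOsm/kg ≈ 297.5 mOsm/kg
Osmolar gap = measured − calculated = 321 − 297.5 = 23.5 mOsm/kg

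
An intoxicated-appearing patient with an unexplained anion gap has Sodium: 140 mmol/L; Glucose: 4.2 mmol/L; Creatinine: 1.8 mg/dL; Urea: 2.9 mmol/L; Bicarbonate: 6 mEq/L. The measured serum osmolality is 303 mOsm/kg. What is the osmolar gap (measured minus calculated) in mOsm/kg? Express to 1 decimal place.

Calculated osmolality = 2·Na + glucose + urea
= 2·140 + 4.2 + 2.9
= 280 + 4.20 + 2.90
= 287.1 mOsm/kg ≈ 287.1 mOsm/kg
Osmolar gap = measured − calculated = 303 − 287.1 = 15.9 mOsm/kg

15.9 mOsm/kg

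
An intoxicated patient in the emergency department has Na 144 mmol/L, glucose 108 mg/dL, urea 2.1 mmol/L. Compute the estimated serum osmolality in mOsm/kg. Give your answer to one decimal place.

296.1 mOsm/kg

Calculated osmolality = 2·Na + glucose/18 + urea
= 2·144 + 108/18 + 2.1
= 288 + 6 + 2.10
= 296.1 mOsm/kg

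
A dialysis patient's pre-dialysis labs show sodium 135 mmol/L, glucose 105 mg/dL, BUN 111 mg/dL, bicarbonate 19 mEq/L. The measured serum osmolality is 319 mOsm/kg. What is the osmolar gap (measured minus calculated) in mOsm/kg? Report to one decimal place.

Calculated osmolality = 2·Na + glucose/18 + BUN/2.8
= 2·135 + 105/18 + 111/2.8
= 270 + 5.83 + 39.64
= 315.47 mOsm/kg ≈ 315.5 mOsm/kg
Osmolar gap = measured − calculated = 319 − 315.5 = 3.5 mOsm/kg

3.5 mOsm/kg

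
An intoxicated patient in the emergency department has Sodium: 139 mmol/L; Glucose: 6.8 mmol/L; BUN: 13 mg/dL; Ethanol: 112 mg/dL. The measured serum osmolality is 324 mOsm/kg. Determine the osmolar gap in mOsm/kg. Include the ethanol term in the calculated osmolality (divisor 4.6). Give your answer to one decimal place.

10.2 mOsm/kg

Calculated osmolality = 2·Na + glucose + BUN/2.8 + ethanol/4.6
= 2·139 + 6.8 + 13/2.8 + 112/4.6
= 278 + 6.80 + 4.64 + 24.35
= 313.79 mOsm/kg ≈ 313.8 mOsm/kg
Osmolar gap = measured − calculated = 324 − 313.8 = 10.2 mOsm/kg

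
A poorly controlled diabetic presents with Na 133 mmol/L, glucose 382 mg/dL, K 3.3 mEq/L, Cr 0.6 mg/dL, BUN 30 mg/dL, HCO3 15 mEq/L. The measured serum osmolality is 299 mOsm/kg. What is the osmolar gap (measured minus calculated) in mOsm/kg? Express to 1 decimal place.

1.1 mOsm/kg

Calculated osmolality = 2·Na + glucose/18 + BUN/2.8
= 2·133 + 382/18 + 30/2.8
= 266 + 21.22 + 10.71
= 297.93 mOsm/kg ≈ 297.9 mOsm/kg
Osmolar gap = measured − calculated = 299 − 297.9 = 1.1 mOsm/kg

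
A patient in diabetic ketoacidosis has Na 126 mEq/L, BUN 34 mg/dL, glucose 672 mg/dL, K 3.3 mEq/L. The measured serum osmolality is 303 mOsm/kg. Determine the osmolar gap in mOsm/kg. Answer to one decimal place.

Calculated osmolality = 2·Na + glucose/18 + BUN/2.8
= 2·126 + 672/18 + 34/2.8
= 252 + 37.33 + 12.14
= 301.47 mOsm/kg ≈ 301.5 mOsm/kg
Osmolar gap = measured − calculated = 303 − 301.5 = 1.5 mOsm/kg

1.5 mOsm/kg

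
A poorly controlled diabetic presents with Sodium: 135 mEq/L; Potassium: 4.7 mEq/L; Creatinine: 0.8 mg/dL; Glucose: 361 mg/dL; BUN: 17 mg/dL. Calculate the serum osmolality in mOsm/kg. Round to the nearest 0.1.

296.1 mOsm/kg

Calculated osmolality = 2·Na + glucose/18 + BUN/2.8
= 2·135 + 361/18 + 17/2.8
= 270 + 20.06 + 6.07
= 296.13 mOsm/kg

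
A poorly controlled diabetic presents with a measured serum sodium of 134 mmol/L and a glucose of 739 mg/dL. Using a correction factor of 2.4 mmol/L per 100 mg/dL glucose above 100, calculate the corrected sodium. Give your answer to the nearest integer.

149 mmol/L

Corrected Na = measured Na + 2.4 · (glucose − 100)/100
= 134 + 2.4 · (739 − 100)/100
= 134 + 15.3
= 149.3 mmol/L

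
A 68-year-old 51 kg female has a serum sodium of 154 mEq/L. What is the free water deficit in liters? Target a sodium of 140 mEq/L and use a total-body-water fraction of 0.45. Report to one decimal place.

2.3 L

TBW = 0.45 · 51 = 22.95 L
Free water deficit = TBW · (Na/140 − 1)
= 22.95 · (154/140 − 1)
= 22.95 · 0.1
= 2.29 L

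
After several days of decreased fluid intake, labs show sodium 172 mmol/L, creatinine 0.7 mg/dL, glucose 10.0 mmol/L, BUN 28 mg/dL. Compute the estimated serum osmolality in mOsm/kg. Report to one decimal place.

Calculated osmolality = 2·Na + glucose + BUN/2.8
= 2·172 + 10 + 28/2.8
= 344 + 10 + 10
= 364 mOsm/kg

364.0 mOsm/kg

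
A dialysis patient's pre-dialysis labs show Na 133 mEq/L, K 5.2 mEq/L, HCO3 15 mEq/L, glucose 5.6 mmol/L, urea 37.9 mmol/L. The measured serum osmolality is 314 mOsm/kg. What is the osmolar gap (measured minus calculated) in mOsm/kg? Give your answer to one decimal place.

4.5 mOsm/kg

Calculated osmolality = 2·Na + glucose + urea
= 2·133 + 5.6 + 37.9
= 266 + 5.60 + 37.90
= 309.5 mOsm/kg ≈ 309.5 mOsm/kg
Osmolar gap = measured − calculated = 314 − 309.5 = 4.5 mOsm/kg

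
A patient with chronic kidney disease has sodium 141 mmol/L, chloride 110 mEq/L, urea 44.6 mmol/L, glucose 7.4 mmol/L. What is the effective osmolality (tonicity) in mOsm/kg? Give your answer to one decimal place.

289.4 mOsm/kg

Effective osmolality excludes urea (freely permeant across cell membranes):
2·Na + glucose
= 2·141 + 7.4
= 282 + 7.4
= 289.4 mOsm/kg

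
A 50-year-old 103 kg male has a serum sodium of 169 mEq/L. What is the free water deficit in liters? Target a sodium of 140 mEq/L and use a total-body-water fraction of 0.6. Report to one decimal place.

TBW = 0.6 · 103 = 61.8 L
Free water deficit = TBW · (Na/140 − 1)
= 61.8 · (169/140 − 1)
= 61.8 · 0.2071
= 12.8 L

12.8 L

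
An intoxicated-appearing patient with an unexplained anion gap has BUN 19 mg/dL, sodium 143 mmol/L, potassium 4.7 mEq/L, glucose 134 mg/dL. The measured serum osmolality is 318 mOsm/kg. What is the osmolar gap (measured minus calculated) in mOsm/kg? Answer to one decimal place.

Calculated osmolality = 2·Na + glucose/18 + BUN/2.8
= 2·143 + 134/18 + 19/2.8
= 286 + 7.44 + 6.79
= 300.23 mOsm/kg ≈ 300.2 mOsm/kg
Osmolar gap = measured − calculated = 318 − 300.2 = 17.8 mOsm/kg

17.8 mOsm/kg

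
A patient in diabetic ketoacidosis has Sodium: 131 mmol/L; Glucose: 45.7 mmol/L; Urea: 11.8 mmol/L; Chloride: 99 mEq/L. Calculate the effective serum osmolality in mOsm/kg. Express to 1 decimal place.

307.7 mOsm/kg

Effective osmolality excludes urea (freely permeant across cell membranes):
2·Na + glucose
= 2·131 + 45.7
= 262 + 45.7
= 307.7 mOsm/kg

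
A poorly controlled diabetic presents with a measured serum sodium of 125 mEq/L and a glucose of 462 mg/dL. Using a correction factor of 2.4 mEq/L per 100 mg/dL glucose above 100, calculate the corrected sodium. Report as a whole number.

134 mEq/L

Corrected Na = measured Na + 2.4 · (glucose − 100)/100
= 125 + 2.4 · (462 − 100)/100
= 125 + 8.7
= 133.7 mEq/L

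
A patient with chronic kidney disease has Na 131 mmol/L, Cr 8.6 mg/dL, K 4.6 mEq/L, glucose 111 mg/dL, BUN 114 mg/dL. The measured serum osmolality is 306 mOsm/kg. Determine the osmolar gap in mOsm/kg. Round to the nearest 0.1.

Calculated osmolality = 2·Na + glucose/18 + BUN/2.8
= 2·131 + 111/18 + 114/2.8
= 262 + 6.17 + 40.71
= 308.88 mOsm/kg ≈ 308.9 mOsm/kg
Osmolar gap = measured − calculated = 306 − 308.9 = -2.9 mOsm/kg

-2.9 mOsm/kg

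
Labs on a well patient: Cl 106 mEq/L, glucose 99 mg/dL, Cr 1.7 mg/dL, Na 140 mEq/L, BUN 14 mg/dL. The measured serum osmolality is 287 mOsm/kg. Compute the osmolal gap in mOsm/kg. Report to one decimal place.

Calculated osmolality = 2·Na + glucose/18 + BUN/2.8
= 2·140 + 99/18 + 14/2.8
= 280 + 5.50 + 5
= 290.5 mOsm/kg ≈ 290.5 mOsm/kg
Osmolar gap = measured − calculated = 287 − 290.5 = -3.5 mOsm/kg

-3.5 mOsm/kg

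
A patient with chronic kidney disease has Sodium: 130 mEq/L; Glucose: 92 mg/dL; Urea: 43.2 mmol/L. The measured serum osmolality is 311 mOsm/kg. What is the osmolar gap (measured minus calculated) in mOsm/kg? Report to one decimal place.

Calculated osmolality = 2·Na + glucose/18 + urea
= 2·130 + 92/18 + 43.2
= 260 + 5.11 + 43.20
= 308.31 mOsm/kg ≈ 308.3 mOsm/kg
Osmolar gap = measured − calculated = 311 − 308.3 = 2.7 mOsm/kg

2.7 mOsm/kg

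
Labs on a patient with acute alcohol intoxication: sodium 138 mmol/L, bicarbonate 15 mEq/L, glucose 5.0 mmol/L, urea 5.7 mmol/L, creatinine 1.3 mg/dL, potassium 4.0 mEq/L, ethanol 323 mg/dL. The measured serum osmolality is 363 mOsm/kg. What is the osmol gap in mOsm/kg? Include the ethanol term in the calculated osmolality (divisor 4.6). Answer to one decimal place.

6.1 mOsm/kg

Calculated osmolality = 2·Na + glucose + urea + ethanol/4.6
= 2·138 + 5 + 5.7 + 323/4.6
= 276 + 5 + 5.70 + 70.22
= 356.92 mOsm/kg ≈ 356.9 mOsm/kg
Osmolar gap = measured − calculated = 363 − 356.9 = 6.1 mOsm/kg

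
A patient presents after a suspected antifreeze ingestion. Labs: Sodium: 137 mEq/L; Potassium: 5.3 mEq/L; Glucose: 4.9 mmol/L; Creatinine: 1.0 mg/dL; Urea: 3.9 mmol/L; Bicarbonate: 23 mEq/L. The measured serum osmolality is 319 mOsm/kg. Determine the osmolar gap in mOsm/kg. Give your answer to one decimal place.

36.2 mOsm/kg

Calculated osmolality = 2·Na + glucose + urea
= 2·137 + 4.9 + 3.9
= 274 + 4.90 + 3.90
= 282.8 mOsm/kg ≈ 282.8 mOsm/kg
Osmolar gap = measured − calculated = 319 − 282.8 = 36.2 mOsm/kg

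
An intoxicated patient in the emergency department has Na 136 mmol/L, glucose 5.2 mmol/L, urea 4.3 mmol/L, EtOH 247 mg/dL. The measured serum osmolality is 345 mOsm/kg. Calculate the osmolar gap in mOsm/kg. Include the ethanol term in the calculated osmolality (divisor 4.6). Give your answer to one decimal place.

9.8 mOsm/kg

Calculated osmolality = 2·Na + glucose + urea + ethanol/4.6
= 2·136 + 5.2 + 4.3 + 247/4.6
= 272 + 5.20 + 4.30 + 53.70
= 335.2 mOsm/kg ≈ 335.2 mOsm/kg
Osmolar gap = measured − calculated = 345 − 335.2 = 9.8 mOsm/kg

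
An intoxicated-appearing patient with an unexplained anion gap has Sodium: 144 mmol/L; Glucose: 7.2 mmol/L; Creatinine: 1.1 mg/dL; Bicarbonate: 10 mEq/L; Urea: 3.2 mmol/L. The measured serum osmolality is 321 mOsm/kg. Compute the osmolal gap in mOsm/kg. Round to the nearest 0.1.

22.6 mOsm/kg

Calculated osmolality = 2·Na + glucose + urea
= 2·144 + 7.2 + 3.2
= 288 + 7.20 + 3.20
= 298.4 mOsm/kg ≈ 298.4 mOsm/kg
Osmolar gap = measured − calculated = 321 − 298.4 = 22.6 mOsm/kg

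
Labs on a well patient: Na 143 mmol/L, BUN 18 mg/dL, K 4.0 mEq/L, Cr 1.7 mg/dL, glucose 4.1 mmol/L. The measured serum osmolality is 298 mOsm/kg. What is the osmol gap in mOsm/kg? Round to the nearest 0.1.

1.5 mOsm/kg

Calculated osmolality = 2·Na + glucose + BUN/2.8
= 2·143 + 4.1 + 18/2.8
= 286 + 4.10 + 6.43
= 296.53 mOsm/kg ≈ 296.5 mOsm/kg
Osmolar gap = measured − calculated = 298 − 296.5 = 1.5 mOsm/kg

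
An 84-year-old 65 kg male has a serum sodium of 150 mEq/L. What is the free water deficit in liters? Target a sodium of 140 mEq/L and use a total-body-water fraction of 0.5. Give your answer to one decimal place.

2.3 L

TBW = 0.5 · 65 = 32.5 L
Free water deficit = TBW · (Na/140 − 1)
= 32.5 · (150/140 − 1)
= 32.5 · 0.0714
= 2.32 L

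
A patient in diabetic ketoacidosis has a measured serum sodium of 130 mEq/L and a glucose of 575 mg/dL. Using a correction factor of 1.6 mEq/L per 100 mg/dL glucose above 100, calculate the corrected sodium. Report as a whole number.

138 mEq/L

Corrected Na = measured Na + 1.6 · (glucose − 100)/100
= 130 + 1.6 · (575 − 100)/100
= 130 + 7.6
= 137.6 mEq/L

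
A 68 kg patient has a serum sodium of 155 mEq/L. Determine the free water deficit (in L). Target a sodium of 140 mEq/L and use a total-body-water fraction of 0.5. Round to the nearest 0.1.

TBW = 0.5 · 68 = 34 L
Free water deficit = TBW · (Na/140 − 1)
= 34 · (155/140 − 1)
= 34 · 0.1071
= 3.64 L

3.6 L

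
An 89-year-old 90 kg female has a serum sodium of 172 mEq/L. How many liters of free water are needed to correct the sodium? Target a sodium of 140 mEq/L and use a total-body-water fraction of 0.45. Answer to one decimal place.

9.3 L

TBW = 0.45 · 90 = 40.5 L
Free water deficit = TBW · (Na/140 − 1)
= 40.5 · (172/140 − 1)
= 40.5 · 0.2286
= 9.26 L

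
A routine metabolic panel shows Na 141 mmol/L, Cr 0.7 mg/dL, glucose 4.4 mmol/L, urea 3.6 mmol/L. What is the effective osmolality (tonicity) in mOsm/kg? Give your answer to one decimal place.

Effective osmolality excludes urea (freely permeant across cell membranes):
2·Na + glucose
= 2·141 + 4.4
= 282 + 4.4
= 286.4 mOsm/kg

286.4 mOsm/kg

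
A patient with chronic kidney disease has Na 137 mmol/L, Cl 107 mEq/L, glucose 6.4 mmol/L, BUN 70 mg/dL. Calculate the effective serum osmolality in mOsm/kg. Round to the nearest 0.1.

280.4 mOsm/kg

Effective osmolality excludes urea (freely permeant across cell membranes):
2·Na + glucose
= 2·137 + 6.4
= 274 + 6.4
= 280.4 mOsm/kg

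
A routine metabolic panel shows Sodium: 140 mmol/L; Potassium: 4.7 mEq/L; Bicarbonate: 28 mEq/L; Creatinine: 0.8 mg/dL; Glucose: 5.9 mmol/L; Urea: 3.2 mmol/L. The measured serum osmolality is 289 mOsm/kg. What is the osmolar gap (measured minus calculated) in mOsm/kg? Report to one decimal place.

Calculated osmolality = 2·Na + glucose + urea
= 2·140 + 5.9 + 3.2
= 280 + 5.90 + 3.20
= 289.1 mOsm/kg ≈ 289.1 mOsm/kg
Osmolar gap = measured − calculated = 289 − 289.1 = -0.1 mOsm/kg

-0.1 mOsm/kg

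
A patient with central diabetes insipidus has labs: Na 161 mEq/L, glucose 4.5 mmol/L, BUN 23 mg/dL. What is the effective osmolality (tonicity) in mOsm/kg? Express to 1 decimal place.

Effective osmolality excludes urea (freely permeant across cell membranes):
2·Na + glucose
= 2·161 + 4.5
= 322 + 4.5
= 326.5 mOsm/kg

326.5 mOsm/kg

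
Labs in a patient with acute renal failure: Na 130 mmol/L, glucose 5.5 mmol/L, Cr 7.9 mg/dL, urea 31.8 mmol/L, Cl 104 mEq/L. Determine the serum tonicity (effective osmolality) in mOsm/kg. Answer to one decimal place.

Effective osmolality excludes urea (freely permeant across cell membranes):
2·Na + glucose
= 2·130 + 5.5
= 260 + 5.5
= 265.5 mOsm/kg

265.5 mOsm/kg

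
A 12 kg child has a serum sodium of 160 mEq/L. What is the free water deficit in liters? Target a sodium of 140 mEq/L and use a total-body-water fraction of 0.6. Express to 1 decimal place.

TBW = 0.6 · 12 = 7.2 L
Free water deficit = TBW · (Na/140 − 1)
= 7.2 · (160/140 − 1)
= 7.2 · 0.1429
= 1.03 L

1.0 L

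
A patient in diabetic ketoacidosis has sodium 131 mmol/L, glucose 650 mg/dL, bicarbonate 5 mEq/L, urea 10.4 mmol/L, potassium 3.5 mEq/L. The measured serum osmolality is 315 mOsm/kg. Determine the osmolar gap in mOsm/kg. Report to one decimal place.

Calculated osmolality = 2·Na + glucose/18 + urea
= 2·131 + 650/18 + 10.4
= 262 + 36.11 + 10.40
= 308.51 mOsm/kg ≈ 308.5 mOsm/kg
Osmolar gap = measured − calculated = 315 − 308.5 = 6.5 mOsm/kg

6.5 mOsm/kg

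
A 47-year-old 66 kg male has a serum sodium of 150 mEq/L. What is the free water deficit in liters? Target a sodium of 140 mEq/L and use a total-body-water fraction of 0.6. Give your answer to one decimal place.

TBW = 0.6 · 66 = 39.6 L
Free water deficit = TBW · (Na/140 − 1)
= 39.6 · (150/140 − 1)
= 39.6 · 0.0714
= 2.83 L

2.8 L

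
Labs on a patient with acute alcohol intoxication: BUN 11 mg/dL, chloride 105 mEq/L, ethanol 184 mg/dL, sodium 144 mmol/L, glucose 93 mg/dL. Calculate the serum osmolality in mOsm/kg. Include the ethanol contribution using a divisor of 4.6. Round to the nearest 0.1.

Calculated osmolality = 2·Na + glucose/18 + BUN/2.8 + ethanol/4.6
= 2·144 + 93/18 + 11/2.8 + 184/4.6
= 288 + 5.17 + 3.93 + 40
= 337.1 mOsm/kg

337.1 mOsm/kg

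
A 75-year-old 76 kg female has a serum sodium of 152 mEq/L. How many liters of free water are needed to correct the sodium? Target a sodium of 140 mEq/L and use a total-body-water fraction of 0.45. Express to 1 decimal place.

2.9 L

TBW = 0.45 · 76 = 34.2 L
Free water deficit = TBW · (Na/140 − 1)
= 34.2 · (152/140 − 1)
= 34.2 · 0.0857
= 2.93 L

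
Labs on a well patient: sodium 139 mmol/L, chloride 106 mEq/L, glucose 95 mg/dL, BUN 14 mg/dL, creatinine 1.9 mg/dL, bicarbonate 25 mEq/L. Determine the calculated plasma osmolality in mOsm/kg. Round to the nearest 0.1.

Calculated osmolality = 2·Na + glucose/18 + BUN/2.8
= 2·139 + 95/18 + 14/2.8
= 278 + 5.28 + 5
= 288.28 mOsm/kg

288.3 mOsm/kg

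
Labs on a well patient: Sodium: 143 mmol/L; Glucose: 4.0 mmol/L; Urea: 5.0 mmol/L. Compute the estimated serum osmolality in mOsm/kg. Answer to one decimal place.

Calculated osmolality = 2·Na + glucose + urea
= 2·143 + 4 + 5
= 286 + 4 + 5
= 295 mOsm/kg

295.0 mOsm/kg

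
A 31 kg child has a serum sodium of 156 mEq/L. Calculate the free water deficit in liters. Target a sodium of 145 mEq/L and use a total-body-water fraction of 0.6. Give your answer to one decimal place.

TBW = 0.6 · 31 = 18.6 L
Free water deficit = TBW · (Na/145 − 1)
= 18.6 · (156/145 − 1)
= 18.6 · 0.0759
= 1.41 L

1.4 L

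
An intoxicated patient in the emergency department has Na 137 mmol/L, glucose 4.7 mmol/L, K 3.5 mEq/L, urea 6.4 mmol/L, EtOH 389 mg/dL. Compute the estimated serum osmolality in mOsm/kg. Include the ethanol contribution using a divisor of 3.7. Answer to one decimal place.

Calculated osmolality = 2·Na + glucose + urea + ethanol/3.7
= 2·137 + 4.7 + 6.4 + 389/3.7
= 274 + 4.70 + 6.40 + 105.14
= 390.24 mOsm/kg

390.2 mOsm/kg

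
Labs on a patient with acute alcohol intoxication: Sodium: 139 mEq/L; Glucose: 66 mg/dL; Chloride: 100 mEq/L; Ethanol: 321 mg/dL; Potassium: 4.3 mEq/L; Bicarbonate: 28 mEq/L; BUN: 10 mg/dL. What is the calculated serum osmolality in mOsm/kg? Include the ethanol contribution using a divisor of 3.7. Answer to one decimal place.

372.0 mOsm/kg

Calculated osmolality = 2·Na + glucose/18 + BUN/2.8 + ethanol/3.7
= 2·139 + 66/18 + 10/2.8 + 321/3.7
= 278 + 3.67 + 3.57 + 86.76
= 372 mOsm/kg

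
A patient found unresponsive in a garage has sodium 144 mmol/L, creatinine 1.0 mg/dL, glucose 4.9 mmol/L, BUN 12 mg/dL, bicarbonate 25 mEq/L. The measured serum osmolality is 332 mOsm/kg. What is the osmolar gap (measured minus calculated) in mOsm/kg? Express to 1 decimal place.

Calculated osmolality = 2·Na + glucose + BUN/2.8
= 2·144 + 4.9 + 12/2.8
= 288 + 4.90 + 4.29
= 297.19 mOsm/kg ≈ 297.2 mOsm/kg
Osmolar gap = measured − calculated = 332 − 297.2 = 34.8 mOsm/kg

34.8 mOsm/kg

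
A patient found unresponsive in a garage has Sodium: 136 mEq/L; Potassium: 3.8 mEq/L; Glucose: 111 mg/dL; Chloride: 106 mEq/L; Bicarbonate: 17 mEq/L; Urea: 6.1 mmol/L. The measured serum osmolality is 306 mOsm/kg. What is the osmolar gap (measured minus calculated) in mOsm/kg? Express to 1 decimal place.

21.7 mOsm/kg

Calculated osmolality = 2·Na + glucose/18 + urea
= 2·136 + 111/18 + 6.1
= 272 + 6.17 + 6.10
= 284.27 mOsm/kg ≈ 284.3 mOsm/kg
Osmolar gap = measured − calculated = 306 − 284.3 = 21.7 mOsm/kg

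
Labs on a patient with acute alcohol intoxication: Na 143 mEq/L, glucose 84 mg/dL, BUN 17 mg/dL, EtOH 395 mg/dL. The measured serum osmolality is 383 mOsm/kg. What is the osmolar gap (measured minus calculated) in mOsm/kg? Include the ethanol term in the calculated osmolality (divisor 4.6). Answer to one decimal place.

Calculated osmolality = 2·Na + glucose/18 + BUN/2.8 + ethanol/4.6
= 2·143 + 84/18 + 17/2.8 + 395/4.6
= 286 + 4.67 + 6.07 + 85.87
= 382.61 mOsm/kg ≈ 382.6 mOsm/kg
Osmolar gap = measured − calculated = 383 − 382.6 = 0.4 mOsm/kg

0.4 mOsm/kg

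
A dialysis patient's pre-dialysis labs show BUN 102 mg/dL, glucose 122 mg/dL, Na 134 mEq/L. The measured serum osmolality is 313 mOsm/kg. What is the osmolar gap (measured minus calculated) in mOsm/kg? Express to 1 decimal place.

1.8 mOsm/kg

Calculated osmolality = 2·Na + glucose/18 + BUN/2.8
= 2·134 + 122/18 + 102/2.8
= 268 + 6.78 + 36.43
= 311.21 mOsm/kg ≈ 311.2 mOsm/kg
Osmolar gap = measured − calculated = 313 − 311.2 = 1.8 mOsm/kg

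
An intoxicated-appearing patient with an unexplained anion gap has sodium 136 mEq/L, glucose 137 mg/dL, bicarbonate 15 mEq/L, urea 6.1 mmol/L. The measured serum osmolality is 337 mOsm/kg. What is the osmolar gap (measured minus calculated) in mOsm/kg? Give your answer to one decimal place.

51.3 mOsm/kg

Calculated osmolality = 2·Na + glucose/18 + urea
= 2·136 + 137/18 + 6.1
= 272 + 7.61 + 6.10
= 285.71 mOsm/kg ≈ 285.7 mOsm/kg
Osmolar gap = measured − calculated = 337 − 285.7 = 51.3 mOsm/kg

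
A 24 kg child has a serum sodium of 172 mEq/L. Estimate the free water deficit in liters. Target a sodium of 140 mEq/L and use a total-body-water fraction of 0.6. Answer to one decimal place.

3.3 L

TBW = 0.6 · 24 = 14.4 L
Free water deficit = TBW · (Na/140 − 1)
= 14.4 · (172/140 − 1)
= 14.4 · 0.2286
= 3.29 L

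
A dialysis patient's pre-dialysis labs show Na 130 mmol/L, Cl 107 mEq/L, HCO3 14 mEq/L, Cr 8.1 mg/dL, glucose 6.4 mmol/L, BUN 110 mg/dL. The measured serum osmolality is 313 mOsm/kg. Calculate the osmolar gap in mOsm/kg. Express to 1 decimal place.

Calculated osmolality = 2·Na + glucose + BUN/2.8
= 2·130 + 6.4 + 110/2.8
= 260 + 6.40 + 39.29
= 305.69 mOsm/kg ≈ 305.7 mOsm/kg
Osmolar gap = measured − calculated = 313 − 305.7 = 7.3 mOsm/kg

7.3 mOsm/kg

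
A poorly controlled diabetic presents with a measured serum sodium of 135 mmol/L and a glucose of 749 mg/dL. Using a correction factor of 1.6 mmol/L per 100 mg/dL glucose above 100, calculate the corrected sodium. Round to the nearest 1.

Corrected Na = measured Na + 1.6 · (glucose − 100)/100
= 135 + 1.6 · (749 − 100)/100
= 135 + 10.4
= 145.4 mmol/L

145 mmol/L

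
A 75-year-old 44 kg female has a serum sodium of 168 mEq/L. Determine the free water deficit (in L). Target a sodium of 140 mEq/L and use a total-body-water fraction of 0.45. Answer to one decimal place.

TBW = 0.45 · 44 = 19.8 L
Free water deficit = TBW · (Na/140 − 1)
= 19.8 · (168/140 − 1)
= 19.8 · 0.2
= 3.96 L

4.0 L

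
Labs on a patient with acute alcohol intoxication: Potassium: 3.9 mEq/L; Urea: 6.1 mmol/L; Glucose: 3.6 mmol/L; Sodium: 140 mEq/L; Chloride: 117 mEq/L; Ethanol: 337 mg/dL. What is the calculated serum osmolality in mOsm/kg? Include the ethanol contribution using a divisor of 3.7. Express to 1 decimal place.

380.8 mOsm/kg

Calculated osmolality = 2·Na + glucose + urea + ethanol/3.7
= 2·140 + 3.6 + 6.1 + 337/3.7
= 280 + 3.60 + 6.10 + 91.08
= 380.78 mOsm/kg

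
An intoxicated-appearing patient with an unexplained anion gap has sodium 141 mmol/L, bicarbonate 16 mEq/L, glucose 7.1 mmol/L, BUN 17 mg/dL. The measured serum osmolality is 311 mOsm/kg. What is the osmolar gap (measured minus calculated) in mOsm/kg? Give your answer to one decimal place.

15.8 mOsm/kg

Calculated osmolality = 2·Na + glucose + BUN/2.8
= 2·141 + 7.1 + 17/2.8
= 282 + 7.10 + 6.07
= 295.17 mOsm/kg ≈ 295.2 mOsm/kg
Osmolar gap = measured − calculated = 311 − 295.2 = 15.8 mOsm/kg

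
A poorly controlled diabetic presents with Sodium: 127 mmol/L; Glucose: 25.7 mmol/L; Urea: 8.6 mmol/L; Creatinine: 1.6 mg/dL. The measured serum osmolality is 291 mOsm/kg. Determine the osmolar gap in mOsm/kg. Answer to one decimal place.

2.7 mOsm/kg

Calculated osmolality = 2·Na + glucose + urea
= 2·127 + 25.7 + 8.6
= 254 + 25.70 + 8.60
= 288.3 mOsm/kg ≈ 288.3 mOsm/kg
Osmolar gap = measured − calculated = 291 − 288.3 = 2.7 mOsm/kg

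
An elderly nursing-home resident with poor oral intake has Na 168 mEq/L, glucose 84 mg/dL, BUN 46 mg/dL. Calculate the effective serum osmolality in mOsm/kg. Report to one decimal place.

Effective osmolality excludes urea (freely permeant across cell membranes):
2·Na + glucose/18
= 2·168 + 84/18
= 336 + 4.67
= 340.67 mOsm/kg

340.7 mOsm/kg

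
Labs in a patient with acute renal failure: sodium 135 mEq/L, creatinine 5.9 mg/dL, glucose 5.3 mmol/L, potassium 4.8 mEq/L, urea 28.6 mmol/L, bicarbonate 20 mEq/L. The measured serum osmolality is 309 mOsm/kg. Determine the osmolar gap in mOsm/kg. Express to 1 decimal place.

5.1 mOsm/kg

Calculated osmolality = 2·Na + glucose + urea
= 2·135 + 5.3 + 28.6
= 270 + 5.30 + 28.60
= 303.9 mOsm/kg ≈ 303.9 mOsm/kg
Osmolar gap = measured − calculated = 309 − 303.9 = 5.1 mOsm/kg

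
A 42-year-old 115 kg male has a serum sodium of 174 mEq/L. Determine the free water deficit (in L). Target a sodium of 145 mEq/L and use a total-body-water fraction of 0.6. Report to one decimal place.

TBW = 0.6 · 115 = 69 L
Free water deficit = TBW · (Na/145 − 1)
= 69 · (174/145 − 1)
= 69 · 0.2
= 13.8 L

13.8 L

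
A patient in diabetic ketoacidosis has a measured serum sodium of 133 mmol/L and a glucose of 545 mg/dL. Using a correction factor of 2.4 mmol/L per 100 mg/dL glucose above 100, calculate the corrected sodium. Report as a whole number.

144 mmol/L

Corrected Na = measured Na + 2.4 · (glucose − 100)/100
= 133 + 2.4 · (545 − 100)/100
= 133 + 10.7
= 143.7 mmol/L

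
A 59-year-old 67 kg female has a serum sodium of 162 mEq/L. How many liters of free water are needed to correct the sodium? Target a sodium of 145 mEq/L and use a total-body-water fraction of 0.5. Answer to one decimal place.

3.9 L

TBW = 0.5 · 67 = 33.5 L
Free water deficit = TBW · (Na/145 − 1)
= 33.5 · (162/145 − 1)
= 33.5 · 0.1172
= 3.93 L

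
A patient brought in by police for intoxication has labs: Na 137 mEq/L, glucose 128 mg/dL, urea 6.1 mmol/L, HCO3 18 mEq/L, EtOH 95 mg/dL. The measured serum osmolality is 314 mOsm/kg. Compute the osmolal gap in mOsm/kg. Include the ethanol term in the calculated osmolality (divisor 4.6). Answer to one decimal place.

6.1 mOsm/kg

Calculated osmolality = 2·Na + glucose/18 + urea + ethanol/4.6
= 2·137 + 128/18 + 6.1 + 95/4.6
= 274 + 7.11 + 6.10 + 20.65
= 307.86 mOsm/kg ≈ 307.9 mOsm/kg
Osmolar gap = measured − calculated = 314 − 307.9 = 6.1 mOsm/kg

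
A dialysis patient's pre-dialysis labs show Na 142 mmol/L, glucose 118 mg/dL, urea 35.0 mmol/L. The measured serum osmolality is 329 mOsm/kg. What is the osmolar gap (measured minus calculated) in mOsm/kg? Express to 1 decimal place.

3.4 mOsm/kg

Calculated osmolality = 2·Na + glucose/18 + urea
= 2·142 + 118/18 + 35
= 284 + 6.56 + 35
= 325.56 mOsm/kg ≈ 325.6 mOsm/kg
Osmolar gap = measured − calculated = 329 − 325.6 = 3.4 mOsm/kg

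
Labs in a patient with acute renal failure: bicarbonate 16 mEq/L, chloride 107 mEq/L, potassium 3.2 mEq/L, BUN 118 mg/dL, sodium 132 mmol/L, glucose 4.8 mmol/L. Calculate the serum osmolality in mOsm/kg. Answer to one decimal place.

310.9 mOsm/kg

Calculated osmolality = 2·Na + glucose + BUN/2.8
= 2·132 + 4.8 + 118/2.8
= 264 + 4.80 + 42.14
= 310.94 mOsm/kg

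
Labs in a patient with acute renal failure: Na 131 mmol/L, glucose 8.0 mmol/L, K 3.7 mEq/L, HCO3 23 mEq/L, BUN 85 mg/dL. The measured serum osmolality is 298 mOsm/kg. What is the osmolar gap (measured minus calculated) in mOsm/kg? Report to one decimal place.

Calculated osmolality = 2·Na + glucose + BUN/2.8
= 2·131 + 8 + 85/2.8
= 262 + 8 + 30.36
= 300.36 mOsm/kg ≈ 300.4 mOsm/kg
Osmolar gap = measured − calculated = 298 − 300.4 = -2.4 mOsm/kg

-2.4 mOsm/kg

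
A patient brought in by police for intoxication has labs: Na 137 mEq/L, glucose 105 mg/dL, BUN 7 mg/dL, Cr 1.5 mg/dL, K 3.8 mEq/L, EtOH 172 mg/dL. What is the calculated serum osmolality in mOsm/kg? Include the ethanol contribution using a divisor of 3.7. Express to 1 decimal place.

Calculated osmolality = 2·Na + glucose/18 + BUN/2.8 + ethanol/3.7
= 2·137 + 105/18 + 7/2.8 + 172/3.7
= 274 + 5.83 + 2.50 + 46.49
= 328.82 mOsm/kg

328.8 mOsm/kg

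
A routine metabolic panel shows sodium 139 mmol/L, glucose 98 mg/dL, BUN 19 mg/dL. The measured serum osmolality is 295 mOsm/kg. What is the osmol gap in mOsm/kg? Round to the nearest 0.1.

4.8 mOsm/kg

Calculated osmolality = 2·Na + glucose/18 + BUN/2.8
= 2·139 + 98/18 + 19/2.8
= 278 + 5.44 + 6.79
= 290.23 mOsm/kg ≈ 290.2 mOsm/kg
Osmolar gap = measured − calculated = 295 − 290.2 = 4.8 mOsm/kg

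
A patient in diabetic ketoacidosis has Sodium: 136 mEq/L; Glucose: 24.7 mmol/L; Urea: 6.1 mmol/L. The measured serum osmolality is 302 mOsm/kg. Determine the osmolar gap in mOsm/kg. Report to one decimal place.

Calculated osmolality = 2·Na + glucose + urea
= 2·136 + 24.7 + 6.1
= 272 + 24.70 + 6.10
= 302.8 mOsm/kg ≈ 302.8 mOsm/kg
Osmolar gap = measured − calculated = 302 − 302.8 = -0.8 mOsm/kg

-0.8 mOsm/kg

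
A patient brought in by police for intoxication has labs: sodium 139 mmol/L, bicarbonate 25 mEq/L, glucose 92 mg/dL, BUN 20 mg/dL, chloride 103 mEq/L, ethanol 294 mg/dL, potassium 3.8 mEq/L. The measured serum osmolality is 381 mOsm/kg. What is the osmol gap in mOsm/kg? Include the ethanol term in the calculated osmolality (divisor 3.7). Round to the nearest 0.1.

11.3 mOsm/kg

Calculated osmolality = 2·Na + glucose/18 + BUN/2.8 + ethanol/3.7
= 2·139 + 92/18 + 20/2.8 + 294/3.7
= 278 + 5.11 + 7.14 + 79.46
= 369.71 mOsm/kg ≈ 369.7 mOsm/kg
Osmolar gap = measured − calculated = 381 − 369.7 = 11.3 mOsm/kg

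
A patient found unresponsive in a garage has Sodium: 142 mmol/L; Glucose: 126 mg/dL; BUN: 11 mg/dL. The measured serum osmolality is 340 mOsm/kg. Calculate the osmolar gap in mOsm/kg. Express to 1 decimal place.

Calculated osmolality = 2·Na + glucose/18 + BUN/2.8
= 2·142 + 126/18 + 11/2.8
= 284 + 7 + 3.93
= 294.93 mOsm/kg ≈ 294.9 mOsm/kg
Osmolar gap = measured − calculated = 340 − 294.9 = 45.1 mOsm/kg

45.1 mOsm/kg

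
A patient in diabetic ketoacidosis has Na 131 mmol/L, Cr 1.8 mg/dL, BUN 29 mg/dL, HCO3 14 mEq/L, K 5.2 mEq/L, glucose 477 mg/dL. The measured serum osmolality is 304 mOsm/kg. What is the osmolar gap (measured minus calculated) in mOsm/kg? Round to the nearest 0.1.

5.1 mOsm/kg

Calculated osmolality = 2·Na + glucose/18 + BUN/2.8
= 2·131 + 477/18 + 29/2.8
= 262 + 26.50 + 10.36
= 298.86 mOsm/kg ≈ 298.9 mOsm/kg
Osmolar gap = measured − calculated = 304 − 298.9 = 5.1 mOsm/kg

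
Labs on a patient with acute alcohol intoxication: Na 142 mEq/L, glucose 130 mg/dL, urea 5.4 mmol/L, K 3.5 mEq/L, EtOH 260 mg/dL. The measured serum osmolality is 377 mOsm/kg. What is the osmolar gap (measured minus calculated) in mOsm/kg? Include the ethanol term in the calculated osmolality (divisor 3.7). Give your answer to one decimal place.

10.1 mOsm/kg

Calculated osmolality = 2·Na + glucose/18 + urea + ethanol/3.7
= 2·142 + 130/18 + 5.4 + 260/3.7
= 284 + 7.22 + 5.40 + 70.27
= 366.89 mOsm/kg ≈ 366.9 mOsm/kg
Osmolar gap = measured − calculated = 377 − 366.9 = 10.1 mOsm/kg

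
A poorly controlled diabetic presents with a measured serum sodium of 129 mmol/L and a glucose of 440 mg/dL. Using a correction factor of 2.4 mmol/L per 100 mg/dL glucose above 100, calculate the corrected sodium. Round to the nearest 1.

137 mmol/L

Corrected Na = measured Na + 2.4 · (glucose − 100)/100
= 129 + 2.4 · (440 − 100)/100
= 129 + 8.2
= 137.2 mmol/L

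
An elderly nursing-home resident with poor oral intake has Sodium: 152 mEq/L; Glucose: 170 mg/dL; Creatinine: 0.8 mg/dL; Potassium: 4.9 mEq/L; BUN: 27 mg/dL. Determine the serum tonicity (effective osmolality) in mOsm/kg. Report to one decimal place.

313.4 mOsm/kg

Effective osmolality excludes urea (freely permeant across cell membranes):
2·Na + glucose/18
= 2·152 + 170/18
= 304 + 9.44
= 313.44 mOsm/kg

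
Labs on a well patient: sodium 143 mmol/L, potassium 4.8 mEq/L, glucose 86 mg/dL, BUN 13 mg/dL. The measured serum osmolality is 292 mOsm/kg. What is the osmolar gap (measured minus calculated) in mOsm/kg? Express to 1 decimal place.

Calculated osmolality = 2·Na + glucose/18 + BUN/2.8
= 2·143 + 86/18 + 13/2.8
= 286 + 4.78 + 4.64
= 295.42 mOsm/kg ≈ 295.4 mOsm/kg
Osmolar gap = measured − calculated = 292 − 295.4 = -3.4 mOsm/kg

-3.4 mOsm/kg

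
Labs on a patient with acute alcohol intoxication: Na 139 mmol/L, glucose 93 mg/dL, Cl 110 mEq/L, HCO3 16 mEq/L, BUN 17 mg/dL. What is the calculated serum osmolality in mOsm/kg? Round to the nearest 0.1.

Calculated osmolality = 2·Na + glucose/18 + BUN/2.8
= 2·139 + 93/18 + 17/2.8
= 278 + 5.17 + 6.07
= 289.24 mOsm/kg

289.2 mOsm/kg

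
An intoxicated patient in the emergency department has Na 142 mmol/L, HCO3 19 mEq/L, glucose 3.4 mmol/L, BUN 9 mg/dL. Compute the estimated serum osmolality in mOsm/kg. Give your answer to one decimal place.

Calculated osmolality = 2·Na + glucose + BUN/2.8
= 2·142 + 3.4 + 9/2.8
= 284 + 3.40 + 3.21
= 290.61 mOsm/kg

290.6 mOsm/kg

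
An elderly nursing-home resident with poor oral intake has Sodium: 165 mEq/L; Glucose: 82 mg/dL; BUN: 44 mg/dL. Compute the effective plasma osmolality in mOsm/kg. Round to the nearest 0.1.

334.6 mOsm/kg

Effective osmolality excludes urea (freely permeant across cell membranes):
2·Na + glucose/18
= 2·165 + 82/18
= 330 + 4.56
= 334.56 mOsm/kg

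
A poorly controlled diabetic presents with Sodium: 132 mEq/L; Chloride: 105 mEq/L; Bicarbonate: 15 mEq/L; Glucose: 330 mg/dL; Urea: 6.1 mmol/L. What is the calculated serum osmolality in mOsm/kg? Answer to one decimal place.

Calculated osmolality = 2·Na + glucose/18 + urea
= 2·132 + 330/18 + 6.1
= 264 + 18.33 + 6.10
= 288.43 mOsm/kg

288.4 mOsm/kg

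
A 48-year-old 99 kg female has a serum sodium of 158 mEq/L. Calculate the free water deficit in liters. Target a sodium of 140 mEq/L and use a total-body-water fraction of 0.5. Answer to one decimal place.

TBW = 0.5 · 99 = 49.5 L
Free water deficit = TBW · (Na/140 − 1)
= 49.5 · (158/140 − 1)
= 49.5 · 0.1286
= 6.37 L

6.4 L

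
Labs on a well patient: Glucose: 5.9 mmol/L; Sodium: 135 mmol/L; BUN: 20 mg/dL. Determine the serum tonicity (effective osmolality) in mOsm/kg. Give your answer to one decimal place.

275.9 mOsm/kg

Effective osmolality excludes urea (freely permeant across cell membranes):
2·Na + glucose
= 2·135 + 5.9
= 270 + 5.9
= 275.9 mOsm/kg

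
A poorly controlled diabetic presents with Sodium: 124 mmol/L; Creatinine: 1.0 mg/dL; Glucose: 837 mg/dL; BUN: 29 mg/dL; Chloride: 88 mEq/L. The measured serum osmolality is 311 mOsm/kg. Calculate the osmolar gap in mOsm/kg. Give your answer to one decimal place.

Calculated osmolality = 2·Na + glucose/18 + BUN/2.8
= 2·124 + 837/18 + 29/2.8
= 248 + 46.50 + 10.36
= 304.86 mOsm/kg ≈ 304.9 mOsm/kg
Osmolar gap = measured − calculated = 311 − 304.9 = 6.1 mOsm/kg

6.1 mOsm/kg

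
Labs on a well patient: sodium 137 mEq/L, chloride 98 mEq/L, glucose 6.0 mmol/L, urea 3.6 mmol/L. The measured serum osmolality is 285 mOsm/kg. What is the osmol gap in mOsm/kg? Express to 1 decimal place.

Calculated osmolality = 2·Na + glucose + urea
= 2·137 + 6 + 3.6
= 274 + 6 + 3.60
= 283.6 mOsm/kg ≈ 283.6 mOsm/kg
Osmolar gap = measured − calculated = 285 − 283.6 = 1.4 mOsm/kg

1.4 mOsm/kg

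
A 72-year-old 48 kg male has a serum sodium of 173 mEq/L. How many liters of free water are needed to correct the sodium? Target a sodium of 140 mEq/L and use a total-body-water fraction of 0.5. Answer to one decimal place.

TBW = 0.5 · 48 = 24 L
Free water deficit = TBW · (Na/140 − 1)
= 24 · (173/140 − 1)
= 24 · 0.2357
= 5.66 L

5.7 L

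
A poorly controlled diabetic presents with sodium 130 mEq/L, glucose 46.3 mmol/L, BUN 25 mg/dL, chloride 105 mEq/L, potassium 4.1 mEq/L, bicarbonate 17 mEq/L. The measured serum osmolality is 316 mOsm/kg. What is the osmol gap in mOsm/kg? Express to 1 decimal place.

0.8 mOsm/kg

Calculated osmolality = 2·Na + glucose + BUN/2.8
= 2·130 + 46.3 + 25/2.8
= 260 + 46.30 + 8.93
= 315.23 mOsm/kg ≈ 315.2 mOsm/kg
Osmolar gap = measured − calculated = 316 − 315.2 = 0.8 mOsm/kg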